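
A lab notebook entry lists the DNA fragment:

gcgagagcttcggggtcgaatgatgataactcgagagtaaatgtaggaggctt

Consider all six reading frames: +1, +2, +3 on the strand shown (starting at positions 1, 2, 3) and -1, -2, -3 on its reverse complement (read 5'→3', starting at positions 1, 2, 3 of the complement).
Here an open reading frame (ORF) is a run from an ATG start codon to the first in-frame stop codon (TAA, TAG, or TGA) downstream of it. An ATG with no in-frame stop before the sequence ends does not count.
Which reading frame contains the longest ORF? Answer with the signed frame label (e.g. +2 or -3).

+2

Reverse complement (5'→3'): AAGCCTCCTACATTTACTCTCGAGTTATCATCATTCGACCCCGAAGCTCTCGC
Frame +1: GCG AGA GCT TCG GGG TCG AAT GAT GAT AAC TCG AGA GTA AAT GTA GGA GGC — no ATG→stop ORF.
Frame +2: CGA GAG CTT CGG GGT CGA ATG ATG ATA ACT CGA GAG TAA ATG TAG GAG GCT — ATG at 20, stop TAA at 38 → 21 nt; ATG at 23, stop TAA at 38 → 18 nt; ATG at 41, stop TAG at 44 → 6 nt.
Frame +3: GAG AGC TTC GGG GTC GAA TGA TGA TAA CTC GAG AGT AAA TGT AGG AGG CTT — no ATG→stop ORF.
Frame -1: AAG CCT CCT ACA TTT ACT CTC GAG TTA TCA TCA TTC GAC CCC GAA GCT CTC — no ATG→stop ORF.
Frame -2: AGC CTC CTA CAT TTA CTC TCG AGT TAT CAT CAT TCG ACC CCG AAG CTC TCG — no ATG→stop ORF.
Frame -3: GCC TCC TAC ATT TAC TCT CGA GTT ATC ATC ATT CGA CCC CGA AGC TCT CGC — no ATG→stop ORF.
Longest ORF is 21 nt in frame +2 (positions 20–40).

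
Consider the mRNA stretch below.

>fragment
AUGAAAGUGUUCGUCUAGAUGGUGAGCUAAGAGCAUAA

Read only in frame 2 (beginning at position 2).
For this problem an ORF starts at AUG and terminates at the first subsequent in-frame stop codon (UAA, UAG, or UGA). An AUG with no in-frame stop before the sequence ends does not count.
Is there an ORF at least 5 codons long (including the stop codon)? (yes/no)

Frame 2: UGA AAG UGU UCG UCU AGA UGG UGA GCU AAG AGC AUA — no AUG→stop ORF.
Largest ORF found is 0 codons < 5, so no.

no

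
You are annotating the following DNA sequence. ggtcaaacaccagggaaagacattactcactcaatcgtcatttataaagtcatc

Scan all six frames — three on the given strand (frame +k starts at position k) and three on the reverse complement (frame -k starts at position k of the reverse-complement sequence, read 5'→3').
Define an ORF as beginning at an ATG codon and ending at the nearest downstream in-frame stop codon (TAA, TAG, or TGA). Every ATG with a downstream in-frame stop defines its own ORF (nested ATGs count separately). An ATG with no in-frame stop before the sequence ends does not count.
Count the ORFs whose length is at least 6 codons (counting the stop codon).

1

Reverse complement (5'→3'): GATGACTTTATAAATGACGATTGAGTGAGTAATGTCTTTCCCTGGTGTTTGACC
Frame +1: GGT CAA ACA CCA GGG AAA GAC ATT ACT CAC TCA ATC GTC ATT TAT AAA GTC ATC — no ATG→stop ORF.
Frame +2: GTC AAA CAC CAG GGA AAG ACA TTA CTC ACT CAA TCG TCA TTT ATA AAG TCA — no ATG→stop ORF.
Frame +3: TCA AAC ACC AGG GAA AGA CAT TAC TCA CTC AAT CGT CAT TTA TAA AGT CAT — no ATG→stop ORF.
Frame -1: GAT GAC TTT ATA AAT GAC GAT TGA GTG AGT AAT GTC TTT CCC TGG TGT TTG ACC — no ATG→stop ORF.
Frame -2: ATG ACT TTA TAA ATG ACG ATT GAG TGA GTA ATG TCT TTC CCT GGT GTT TGA — ATG at 2, stop TAA at 11 → 12 nt; ATG at 14, stop TGA at 26 → 15 nt; ATG at 32, stop TGA at 50 → 21 nt.
Frame -3: TGA CTT TAT AAA TGA CGA TTG AGT GAG TAA TGT CTT TCC CTG GTG TTT GAC — no ATG→stop ORF.
ORFs ≥ 6 codons: frame -2 32–52 (7 codons). Count = 1.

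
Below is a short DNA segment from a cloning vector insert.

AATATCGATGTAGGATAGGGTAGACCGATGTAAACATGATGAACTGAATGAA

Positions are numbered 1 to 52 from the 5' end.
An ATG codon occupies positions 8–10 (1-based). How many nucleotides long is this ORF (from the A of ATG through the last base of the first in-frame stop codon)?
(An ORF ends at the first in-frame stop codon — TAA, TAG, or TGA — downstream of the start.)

6

Codons from position 8: ATG (8–10), TAG (11–13).
TAG is the first in-frame stop; ORF spans 8–13, 6 nucleotides.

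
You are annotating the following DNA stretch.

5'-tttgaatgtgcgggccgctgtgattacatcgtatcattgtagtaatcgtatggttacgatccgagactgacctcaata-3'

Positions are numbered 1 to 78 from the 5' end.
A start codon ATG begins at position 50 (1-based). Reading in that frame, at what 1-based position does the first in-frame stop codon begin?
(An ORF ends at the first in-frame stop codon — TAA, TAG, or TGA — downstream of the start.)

Codons from position 50: ATG (50–52), GTT (53–55), ACG (56–58), ATC (59–61), CGA (62–64), GAC (65–67), TGA (68–70).
TGA is a stop codon; it begins at position 68.

68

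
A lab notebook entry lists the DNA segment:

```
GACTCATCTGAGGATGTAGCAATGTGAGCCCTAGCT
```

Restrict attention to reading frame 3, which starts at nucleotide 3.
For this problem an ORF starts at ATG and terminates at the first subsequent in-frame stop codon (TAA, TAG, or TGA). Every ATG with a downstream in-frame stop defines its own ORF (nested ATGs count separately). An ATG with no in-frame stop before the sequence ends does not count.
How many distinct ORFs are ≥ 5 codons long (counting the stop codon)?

Frame 3: CTC ATC TGA GGA TGT AGC AAT GTG AGC CCT AGC — no ATG→stop ORF.
No ORF reaches 5 codons. Count = 0.

0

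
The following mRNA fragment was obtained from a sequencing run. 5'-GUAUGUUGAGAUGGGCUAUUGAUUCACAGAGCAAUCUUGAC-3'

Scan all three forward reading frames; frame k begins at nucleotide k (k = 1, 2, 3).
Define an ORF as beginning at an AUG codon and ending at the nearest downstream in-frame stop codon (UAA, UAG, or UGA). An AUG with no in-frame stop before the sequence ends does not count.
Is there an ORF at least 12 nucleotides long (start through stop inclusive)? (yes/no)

Frame 1: GUA UGU UGA GAU GGG CUA UUG AUU CAC AGA GCA AUC UUG — no AUG→stop ORF.
Frame 2: UAU GUU GAG AUG GGC UAU UGA UUC ACA GAG CAA UCU UGA — AUG at 11, stop UGA at 20 → 12 nt.
Frame 3: AUG UUG AGA UGG GCU AUU GAU UCA CAG AGC AAU CUU GAC — no AUG→stop ORF.
Frame 2 has an ORF of 12 nucleotides (positions 11–22) ≥ 12, so yes.

yes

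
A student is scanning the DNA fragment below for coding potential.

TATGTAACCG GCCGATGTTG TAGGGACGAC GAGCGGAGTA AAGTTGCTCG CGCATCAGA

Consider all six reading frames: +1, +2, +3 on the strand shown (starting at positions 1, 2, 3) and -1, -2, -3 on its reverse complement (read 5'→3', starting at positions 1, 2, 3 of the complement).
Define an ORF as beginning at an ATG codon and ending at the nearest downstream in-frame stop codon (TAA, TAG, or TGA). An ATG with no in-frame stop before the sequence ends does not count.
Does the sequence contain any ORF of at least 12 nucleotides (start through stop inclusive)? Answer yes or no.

Reverse complement (5'→3'): TCTGATGCGCGAGCAACTTTACTCCGCTCGTCGTCCCTACAACATCGGCCGGTTACATA
Frame +1: TAT GTA ACC GGC CGA TGT TGT AGG GAC GAC GAG CGG AGT AAA GTT GCT CGC GCA TCA — no ATG→stop ORF.
Frame +2: ATG TAA CCG GCC GAT GTT GTA GGG ACG ACG AGC GGA GTA AAG TTG CTC GCG CAT CAG — ATG at 2, stop TAA at 5 → 6 nt.
Frame +3: TGT AAC CGG CCG ATG TTG TAG GGA CGA CGA GCG GAG TAA AGT TGC TCG CGC ATC AGA — ATG at 15, stop TAG at 21 → 9 nt.
Frame -1: TCT GAT GCG CGA GCA ACT TTA CTC CGC TCG TCG TCC CTA CAA CAT CGG CCG GTT ACA — no ATG→stop ORF.
Frame -2: CTG ATG CGC GAG CAA CTT TAC TCC GCT CGT CGT CCC TAC AAC ATC GGC CGG TTA CAT — no ATG→stop ORF.
Frame -3: TGA TGC GCG AGC AAC TTT ACT CCG CTC GTC GTC CCT ACA ACA TCG GCC GGT TAC ATA — no ATG→stop ORF.
Largest ORF found is 9 nucleotides < 12, so no.

no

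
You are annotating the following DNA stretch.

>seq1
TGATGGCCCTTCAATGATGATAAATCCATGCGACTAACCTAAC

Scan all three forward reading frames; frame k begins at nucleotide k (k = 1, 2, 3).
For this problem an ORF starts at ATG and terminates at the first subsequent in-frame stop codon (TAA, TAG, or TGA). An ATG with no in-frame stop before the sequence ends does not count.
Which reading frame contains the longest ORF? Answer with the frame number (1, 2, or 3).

2

Frame 1: TGA TGG CCC TTC AAT GAT GAT AAA TCC ATG CGA CTA ACC TAA — ATG at 28, stop TAA at 40 → 15 nt.
Frame 2: GAT GGC CCT TCA ATG ATG ATA AAT CCA TGC GAC TAA CCT AAC — ATG at 14, stop TAA at 35 → 24 nt; ATG at 17, stop TAA at 35 → 21 nt.
Frame 3: ATG GCC CTT CAA TGA TGA TAA ATC CAT GCG ACT AAC CTA — ATG at 3, stop TGA at 15 → 15 nt.
Longest ORF is 24 nt in frame 2 (positions 14–37).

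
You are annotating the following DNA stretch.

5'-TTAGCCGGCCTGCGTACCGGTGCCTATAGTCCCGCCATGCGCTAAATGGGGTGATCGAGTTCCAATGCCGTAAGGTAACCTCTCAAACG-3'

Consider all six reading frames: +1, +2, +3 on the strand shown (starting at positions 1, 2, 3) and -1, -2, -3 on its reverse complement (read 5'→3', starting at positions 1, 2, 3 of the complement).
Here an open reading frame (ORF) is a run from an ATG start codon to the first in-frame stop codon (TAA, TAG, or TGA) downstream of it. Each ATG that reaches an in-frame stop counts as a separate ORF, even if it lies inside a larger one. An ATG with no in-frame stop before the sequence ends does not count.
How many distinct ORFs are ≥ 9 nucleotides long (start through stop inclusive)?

Reverse complement (5'→3'): CGTTTGAGAGGTTACCTTACGGCATTGGAACTCGATCACCCCATTTAGCGCATGGCGGGACTATAGGCACCGGTACGCAGGCCGGCTAA
Frame +1: TTA GCC GGC CTG CGT ACC GGT GCC TAT AGT CCC GCC ATG CGC TAA ATG GGG TGA TCG AGT TCC AAT GCC GTA AGG TAA CCT CTC AAA — ATG at 37, stop TAA at 43 → 9 nt; ATG at 46, stop TGA at 52 → 9 nt.
Frame +2: TAG CCG GCC TGC GTA CCG GTG CCT ATA GTC CCG CCA TGC GCT AAA TGG GGT GAT CGA GTT CCA ATG CCG TAA GGT AAC CTC TCA AAC — ATG at 65, stop TAA at 71 → 9 nt.
Frame +3: AGC CGG CCT GCG TAC CGG TGC CTA TAG TCC CGC CAT GCG CTA AAT GGG GTG ATC GAG TTC CAA TGC CGT AAG GTA ACC TCT CAA ACG — no ATG→stop ORF.
Frame -1: CGT TTG AGA GGT TAC CTT ACG GCA TTG GAA CTC GAT CAC CCC ATT TAG CGC ATG GCG GGA CTA TAG GCA CCG GTA CGC AGG CCG GCT — ATG at 52, stop TAG at 64 → 15 nt.
Frame -2: GTT TGA GAG GTT ACC TTA CGG CAT TGG AAC TCG ATC ACC CCA TTT AGC GCA TGG CGG GAC TAT AGG CAC CGG TAC GCA GGC CGG CTA — no ATG→stop ORF.
Frame -3: TTT GAG AGG TTA CCT TAC GGC ATT GGA ACT CGA TCA CCC CAT TTA GCG CAT GGC GGG ACT ATA GGC ACC GGT ACG CAG GCC GGC TAA — no ATG→stop ORF.
ORFs ≥ 9 nucleotides: frame +1 37–45 (9 nucleotides), frame +1 46–54 (9 nucleotides), frame +2 65–73 (9 nucleotides), frame -1 52–66 (15 nucleotides). Count = 4.

4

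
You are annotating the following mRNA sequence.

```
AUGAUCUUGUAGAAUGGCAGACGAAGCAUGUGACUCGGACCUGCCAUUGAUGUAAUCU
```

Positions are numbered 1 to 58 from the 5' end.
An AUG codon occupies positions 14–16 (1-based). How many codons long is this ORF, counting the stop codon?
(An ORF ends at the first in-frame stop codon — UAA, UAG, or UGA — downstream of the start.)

Codons from position 14: AUG (14–16), GCA (17–19), GAC (20–22), GAA (23–25), GCA (26–28), UGU (29–31), GAC (32–34), UCG (35–37), GAC (38–40), CUG (41–43), CCA (44–46), UUG (47–49), AUG (50–52), UAA (53–55).
UAA is the first in-frame stop; that's 14 codons including the stop.

14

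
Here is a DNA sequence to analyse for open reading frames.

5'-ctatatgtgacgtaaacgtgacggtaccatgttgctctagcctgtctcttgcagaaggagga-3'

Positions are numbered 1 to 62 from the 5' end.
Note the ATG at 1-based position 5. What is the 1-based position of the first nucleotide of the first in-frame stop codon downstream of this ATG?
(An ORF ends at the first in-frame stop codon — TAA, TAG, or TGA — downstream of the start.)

8

Codons from position 5: ATG (5–7), TGA (8–10).
TGA is a stop codon; it begins at position 8.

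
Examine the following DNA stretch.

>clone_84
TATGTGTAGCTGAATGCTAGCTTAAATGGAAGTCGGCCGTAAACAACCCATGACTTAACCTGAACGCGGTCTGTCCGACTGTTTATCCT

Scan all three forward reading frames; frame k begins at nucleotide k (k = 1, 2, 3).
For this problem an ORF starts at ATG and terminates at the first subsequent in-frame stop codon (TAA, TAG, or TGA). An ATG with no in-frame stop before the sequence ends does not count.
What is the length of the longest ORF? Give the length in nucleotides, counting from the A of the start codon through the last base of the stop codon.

Frame 1: TAT GTG TAG CTG AAT GCT AGC TTA AAT GGA AGT CGG CCG TAA ACA ACC CAT GAC TTA ACC TGA ACG CGG TCT GTC CGA CTG TTT ATC — no ATG→stop ORF.
Frame 2: ATG TGT AGC TGA ATG CTA GCT TAA ATG GAA GTC GGC CGT AAA CAA CCC ATG ACT TAA CCT GAA CGC GGT CTG TCC GAC TGT TTA TCC — ATG at 2, stop TGA at 11 → 12 nt; ATG at 14, stop TAA at 23 → 12 nt; ATG at 26, stop TAA at 56 → 33 nt; ATG at 50, stop TAA at 56 → 9 nt.
Frame 3: TGT GTA GCT GAA TGC TAG CTT AAA TGG AAG TCG GCC GTA AAC AAC CCA TGA CTT AAC CTG AAC GCG GTC TGT CCG ACT GTT TAT CCT — no ATG→stop ORF.
Longest: frame 2, positions 26–58, 33 nt = 11 codons = 10 aa. → 33 nucleotides.

33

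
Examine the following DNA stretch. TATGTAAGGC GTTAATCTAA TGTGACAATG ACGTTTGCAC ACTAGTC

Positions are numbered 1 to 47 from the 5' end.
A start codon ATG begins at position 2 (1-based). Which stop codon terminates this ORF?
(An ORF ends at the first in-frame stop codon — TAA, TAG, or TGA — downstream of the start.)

TAA

Codons from position 2: ATG (2–4), TAA (5–7).
The first in-frame stop codon is TAA.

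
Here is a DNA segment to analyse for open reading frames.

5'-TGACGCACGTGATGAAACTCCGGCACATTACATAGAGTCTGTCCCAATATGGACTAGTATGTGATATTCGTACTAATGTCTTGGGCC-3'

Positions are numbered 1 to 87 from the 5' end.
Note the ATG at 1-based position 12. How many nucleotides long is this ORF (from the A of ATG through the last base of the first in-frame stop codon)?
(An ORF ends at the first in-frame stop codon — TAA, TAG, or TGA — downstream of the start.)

24

Codons from position 12: ATG (12–14), AAA (15–17), CTC (18–20), CGG (21–23), CAC (24–26), ATT (27–29), ACA (30–32), TAG (33–35).
TAG is the first in-frame stop; ORF spans 12–35, 24 nucleotides.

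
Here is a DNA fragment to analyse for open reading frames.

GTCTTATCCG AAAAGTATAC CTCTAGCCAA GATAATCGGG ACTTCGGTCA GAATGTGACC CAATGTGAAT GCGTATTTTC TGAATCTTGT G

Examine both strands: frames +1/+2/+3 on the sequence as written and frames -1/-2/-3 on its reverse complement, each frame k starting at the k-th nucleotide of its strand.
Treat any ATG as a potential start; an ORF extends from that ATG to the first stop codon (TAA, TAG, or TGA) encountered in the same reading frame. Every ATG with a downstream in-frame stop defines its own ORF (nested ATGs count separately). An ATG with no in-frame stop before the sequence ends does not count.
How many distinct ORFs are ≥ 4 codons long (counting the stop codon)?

1

Reverse complement (5'→3'): CACAAGATTCAGAAAATACGCATTCACATTGGGTCACATTCTGACCGAAGTCCCGATTATCTTGGCTAGAGGTATACTTTTCGGATAAGAC
Frame +1: GTC TTA TCC GAA AAG TAT ACC TCT AGC CAA GAT AAT CGG GAC TTC GGT CAG AAT GTG ACC CAA TGT GAA TGC GTA TTT TCT GAA TCT TGT — no ATG→stop ORF.
Frame +2: TCT TAT CCG AAA AGT ATA CCT CTA GCC AAG ATA ATC GGG ACT TCG GTC AGA ATG TGA CCC AAT GTG AAT GCG TAT TTT CTG AAT CTT GTG — ATG at 53, stop TGA at 56 → 6 nt.
Frame +3: CTT ATC CGA AAA GTA TAC CTC TAG CCA AGA TAA TCG GGA CTT CGG TCA GAA TGT GAC CCA ATG TGA ATG CGT ATT TTC TGA ATC TTG — ATG at 63, stop TGA at 66 → 6 nt; ATG at 69, stop TGA at 81 → 15 nt.
Frame -1: CAC AAG ATT CAG AAA ATA CGC ATT CAC ATT GGG TCA CAT TCT GAC CGA AGT CCC GAT TAT CTT GGC TAG AGG TAT ACT TTT CGG ATA AGA — no ATG→stop ORF.
Frame -2: ACA AGA TTC AGA AAA TAC GCA TTC ACA TTG GGT CAC ATT CTG ACC GAA GTC CCG ATT ATC TTG GCT AGA GGT ATA CTT TTC GGA TAA GAC — no ATG→stop ORF.
Frame -3: CAA GAT TCA GAA AAT ACG CAT TCA CAT TGG GTC ACA TTC TGA CCG AAG TCC CGA TTA TCT TGG CTA GAG GTA TAC TTT TCG GAT AAG — no ATG→stop ORF.
ORFs ≥ 4 codons: frame +3 69–83 (5 codons). Count = 1.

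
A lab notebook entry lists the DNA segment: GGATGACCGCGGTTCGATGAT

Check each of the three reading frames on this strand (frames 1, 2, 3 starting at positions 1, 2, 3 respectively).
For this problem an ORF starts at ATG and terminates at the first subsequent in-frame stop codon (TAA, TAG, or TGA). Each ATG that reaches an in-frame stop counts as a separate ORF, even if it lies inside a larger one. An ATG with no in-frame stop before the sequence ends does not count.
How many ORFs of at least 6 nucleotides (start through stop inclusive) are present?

Frame 1: GGA TGA CCG CGG TTC GAT GAT — no ATG→stop ORF.
Frame 2: GAT GAC CGC GGT TCG ATG — no ATG→stop ORF.
Frame 3: ATG ACC GCG GTT CGA TGA — ATG at 3, stop TGA at 18 → 18 nt.
ORFs ≥ 6 nucleotides: frame 3 3–20 (18 nucleotides). Count = 1.

1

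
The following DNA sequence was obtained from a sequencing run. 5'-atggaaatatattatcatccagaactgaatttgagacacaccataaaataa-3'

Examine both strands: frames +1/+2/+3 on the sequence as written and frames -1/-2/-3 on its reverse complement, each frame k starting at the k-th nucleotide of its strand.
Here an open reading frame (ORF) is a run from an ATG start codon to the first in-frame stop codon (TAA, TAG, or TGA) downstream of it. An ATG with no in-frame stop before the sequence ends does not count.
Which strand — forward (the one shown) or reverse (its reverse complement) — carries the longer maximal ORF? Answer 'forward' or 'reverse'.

forward

Reverse complement (5'→3'): TTATTTTATGGTGTGTCTCAAATTCAGTTCTGGATGATAATATATTTCCAT
Frame +1: ATG GAA ATA TAT TAT CAT CCA GAA CTG AAT TTG AGA CAC ACC ATA AAA TAA — ATG at 1, stop TAA at 49 → 51 nt.
Frame +2: TGG AAA TAT ATT ATC ATC CAG AAC TGA ATT TGA GAC ACA CCA TAA AAT — no ATG→stop ORF.
Frame +3: GGA AAT ATA TTA TCA TCC AGA ACT GAA TTT GAG ACA CAC CAT AAA ATA — no ATG→stop ORF.
Frame -1: TTA TTT TAT GGT GTG TCT CAA ATT CAG TTC TGG ATG ATA ATA TAT TTC CAT — no ATG→stop ORF.
Frame -2: TAT TTT ATG GTG TGT CTC AAA TTC AGT TCT GGA TGA TAA TAT ATT TCC — ATG at 8, stop TGA at 35 → 30 nt.
Frame -3: ATT TTA TGG TGT GTC TCA AAT TCA GTT CTG GAT GAT AAT ATA TTT CCA — no ATG→stop ORF.
Forward-strand max 51 nt; reverse-strand max 30 nt. The forward strand has the longer ORF.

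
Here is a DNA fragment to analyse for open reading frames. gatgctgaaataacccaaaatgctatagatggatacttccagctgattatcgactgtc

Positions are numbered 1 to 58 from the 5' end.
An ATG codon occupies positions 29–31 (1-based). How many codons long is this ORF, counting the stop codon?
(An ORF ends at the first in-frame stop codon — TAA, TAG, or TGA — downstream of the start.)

6

Codons from position 29: ATG (29–31), GAT (32–34), ACT (35–37), TCC (38–40), AGC (41–43), TGA (44–46).
TGA is the first in-frame stop; that's 6 codons including the stop.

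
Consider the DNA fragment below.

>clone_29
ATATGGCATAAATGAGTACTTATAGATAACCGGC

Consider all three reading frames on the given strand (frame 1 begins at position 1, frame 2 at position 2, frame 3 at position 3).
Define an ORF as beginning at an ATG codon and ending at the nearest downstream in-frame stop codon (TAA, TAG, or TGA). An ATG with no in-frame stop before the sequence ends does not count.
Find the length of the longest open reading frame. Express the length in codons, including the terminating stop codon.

Frame 1: ATA TGG CAT AAA TGA GTA CTT ATA GAT AAC CGG — no ATG→stop ORF.
Frame 2: TAT GGC ATA AAT GAG TAC TTA TAG ATA ACC GGC — no ATG→stop ORF.
Frame 3: ATG GCA TAA ATG AGT ACT TAT AGA TAA CCG — ATG at 3, stop TAA at 9 → 9 nt; ATG at 12, stop TAA at 27 → 18 nt.
Longest: frame 3, positions 12–29, 18 nt = 6 codons = 5 aa. → 6 codons.

6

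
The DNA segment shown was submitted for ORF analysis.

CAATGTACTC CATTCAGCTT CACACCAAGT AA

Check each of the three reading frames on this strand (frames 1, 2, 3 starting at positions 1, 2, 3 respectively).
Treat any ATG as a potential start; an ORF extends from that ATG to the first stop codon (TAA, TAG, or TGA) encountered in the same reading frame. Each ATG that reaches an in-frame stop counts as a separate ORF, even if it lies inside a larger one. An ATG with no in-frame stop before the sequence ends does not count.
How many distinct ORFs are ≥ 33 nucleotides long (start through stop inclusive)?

0

Frame 1: CAA TGT ACT CCA TTC AGC TTC ACA CCA AGT — no ATG→stop ORF.
Frame 2: AAT GTA CTC CAT TCA GCT TCA CAC CAA GTA — no ATG→stop ORF.
Frame 3: ATG TAC TCC ATT CAG CTT CAC ACC AAG TAA — ATG at 3, stop TAA at 30 → 30 nt.
No ORF reaches 33 nucleotides. Count = 0.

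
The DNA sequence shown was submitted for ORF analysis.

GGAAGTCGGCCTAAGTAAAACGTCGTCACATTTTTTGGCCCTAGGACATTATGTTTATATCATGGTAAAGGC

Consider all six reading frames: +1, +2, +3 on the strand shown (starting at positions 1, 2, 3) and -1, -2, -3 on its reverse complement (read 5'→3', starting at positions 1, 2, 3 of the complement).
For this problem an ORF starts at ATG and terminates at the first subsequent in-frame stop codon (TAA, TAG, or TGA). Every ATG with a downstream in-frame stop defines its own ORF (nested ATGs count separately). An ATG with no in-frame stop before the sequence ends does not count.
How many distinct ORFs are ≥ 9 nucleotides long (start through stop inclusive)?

3

Reverse complement (5'→3'): GCCTTTACCATGATATAAACATAATGTCCTAGGGCCAAAAAATGTGACGACGTTTTACTTAGGCCGACTTCC
Frame +1: GGA AGT CGG CCT AAG TAA AAC GTC GTC ACA TTT TTT GGC CCT AGG ACA TTA TGT TTA TAT CAT GGT AAA GGC — no ATG→stop ORF.
Frame +2: GAA GTC GGC CTA AGT AAA ACG TCG TCA CAT TTT TTG GCC CTA GGA CAT TAT GTT TAT ATC ATG GTA AAG — no ATG→stop ORF.
Frame +3: AAG TCG GCC TAA GTA AAA CGT CGT CAC ATT TTT TGG CCC TAG GAC ATT ATG TTT ATA TCA TGG TAA AGG — ATG at 51, stop TAA at 66 → 18 nt.
Frame -1: GCC TTT ACC ATG ATA TAA ACA TAA TGT CCT AGG GCC AAA AAA TGT GAC GAC GTT TTA CTT AGG CCG ACT TCC — ATG at 10, stop TAA at 16 → 9 nt.
Frame -2: CCT TTA CCA TGA TAT AAA CAT AAT GTC CTA GGG CCA AAA AAT GTG ACG ACG TTT TAC TTA GGC CGA CTT — no ATG→stop ORF.
Frame -3: CTT TAC CAT GAT ATA AAC ATA ATG TCC TAG GGC CAA AAA ATG TGA CGA CGT TTT ACT TAG GCC GAC TTC — ATG at 24, stop TAG at 30 → 9 nt; ATG at 42, stop TGA at 45 → 6 nt.
ORFs ≥ 9 nucleotides: frame +3 51–68 (18 nucleotides), frame -1 10–18 (9 nucleotides), frame -3 24–32 (9 nucleotides). Count = 3.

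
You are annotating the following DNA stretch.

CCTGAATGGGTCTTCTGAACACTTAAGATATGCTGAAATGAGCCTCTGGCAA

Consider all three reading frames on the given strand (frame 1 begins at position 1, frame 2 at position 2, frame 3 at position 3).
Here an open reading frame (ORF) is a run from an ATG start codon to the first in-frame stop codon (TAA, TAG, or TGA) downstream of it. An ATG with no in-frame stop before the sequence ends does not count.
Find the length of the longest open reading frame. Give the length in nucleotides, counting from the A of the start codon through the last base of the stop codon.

Frame 1: CCT GAA TGG GTC TTC TGA ACA CTT AAG ATA TGC TGA AAT GAG CCT CTG GCA — no ATG→stop ORF.
Frame 2: CTG AAT GGG TCT TCT GAA CAC TTA AGA TAT GCT GAA ATG AGC CTC TGG CAA — no ATG→stop ORF.
Frame 3: TGA ATG GGT CTT CTG AAC ACT TAA GAT ATG CTG AAA TGA GCC TCT GGC — ATG at 6, stop TAA at 24 → 21 nt; ATG at 30, stop TGA at 39 → 12 nt.
Longest: frame 3, positions 6–26, 21 nt = 7 codons = 6 aa. → 21 nucleotides.

21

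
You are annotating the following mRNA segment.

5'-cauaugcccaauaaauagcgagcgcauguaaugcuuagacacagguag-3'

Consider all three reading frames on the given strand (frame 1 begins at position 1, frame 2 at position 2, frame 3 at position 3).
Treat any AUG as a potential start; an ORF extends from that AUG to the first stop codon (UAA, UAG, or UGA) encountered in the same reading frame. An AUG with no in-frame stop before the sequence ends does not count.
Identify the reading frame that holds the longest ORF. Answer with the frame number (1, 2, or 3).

Frame 1: CAU AUG CCC AAU AAA UAG CGA GCG CAU GUA AUG CUU AGA CAC AGG UAG — AUG at 4, stop UAG at 16 → 15 nt; AUG at 31, stop UAG at 46 → 18 nt.
Frame 2: AUA UGC CCA AUA AAU AGC GAG CGC AUG UAA UGC UUA GAC ACA GGU — AUG at 26, stop UAA at 29 → 6 nt.
Frame 3: UAU GCC CAA UAA AUA GCG AGC GCA UGU AAU GCU UAG ACA CAG GUA — no AUG→stop ORF.
Longest ORF is 18 nt in frame 1 (positions 31–48).

1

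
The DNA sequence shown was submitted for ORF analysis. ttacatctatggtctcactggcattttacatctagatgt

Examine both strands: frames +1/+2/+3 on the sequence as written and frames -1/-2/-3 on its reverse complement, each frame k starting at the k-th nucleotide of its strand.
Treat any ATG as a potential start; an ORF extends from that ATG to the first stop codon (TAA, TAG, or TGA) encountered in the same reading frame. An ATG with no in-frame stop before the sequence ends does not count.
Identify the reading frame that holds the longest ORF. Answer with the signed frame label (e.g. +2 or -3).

Reverse complement (5'→3'): ACATCTAGATGTAAAATGCCAGTGAGACCATAGATGTAA
Frame +1: TTA CAT CTA TGG TCT CAC TGG CAT TTT ACA TCT AGA TGT — no ATG→stop ORF.
Frame +2: TAC ATC TAT GGT CTC ACT GGC ATT TTA CAT CTA GAT — no ATG→stop ORF.
Frame +3: ACA TCT ATG GTC TCA CTG GCA TTT TAC ATC TAG ATG — ATG at 9, stop TAG at 33 → 27 nt.
Frame -1: ACA TCT AGA TGT AAA ATG CCA GTG AGA CCA TAG ATG TAA — ATG at 16, stop TAG at 31 → 18 nt; ATG at 34, stop TAA at 37 → 6 nt.
Frame -2: CAT CTA GAT GTA AAA TGC CAG TGA GAC CAT AGA TGT — no ATG→stop ORF.
Frame -3: ATC TAG ATG TAA AAT GCC AGT GAG ACC ATA GAT GTA — ATG at 9, stop TAA at 12 → 6 nt.
Longest ORF is 27 nt in frame +3 (positions 9–35).

+3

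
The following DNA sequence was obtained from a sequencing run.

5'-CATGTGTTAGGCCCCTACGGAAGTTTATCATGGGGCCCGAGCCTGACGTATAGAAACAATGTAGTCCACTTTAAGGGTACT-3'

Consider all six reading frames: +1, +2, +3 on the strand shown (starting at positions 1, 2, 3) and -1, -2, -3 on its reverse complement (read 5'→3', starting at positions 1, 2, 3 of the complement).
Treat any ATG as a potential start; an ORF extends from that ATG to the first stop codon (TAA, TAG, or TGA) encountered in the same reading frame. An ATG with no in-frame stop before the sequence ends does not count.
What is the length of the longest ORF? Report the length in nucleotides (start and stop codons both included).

Reverse complement (5'→3'): AGTACCCTTAAAGTGGACTACATTGTTTCTATACGTCAGGCTCGGGCCCCATGATAAACTTCCGTAGGGGCCTAACACATG
Frame +1: CAT GTG TTA GGC CCC TAC GGA AGT TTA TCA TGG GGC CCG AGC CTG ACG TAT AGA AAC AAT GTA GTC CAC TTT AAG GGT ACT — no ATG→stop ORF.
Frame +2: ATG TGT TAG GCC CCT ACG GAA GTT TAT CAT GGG GCC CGA GCC TGA CGT ATA GAA ACA ATG TAG TCC ACT TTA AGG GTA — ATG at 2, stop TAG at 8 → 9 nt; ATG at 59, stop TAG at 62 → 6 nt.
Frame +3: TGT GTT AGG CCC CTA CGG AAG TTT ATC ATG GGG CCC GAG CCT GAC GTA TAG AAA CAA TGT AGT CCA CTT TAA GGG TAC — ATG at 30, stop TAG at 51 → 24 nt.
Frame -1: AGT ACC CTT AAA GTG GAC TAC ATT GTT TCT ATA CGT CAG GCT CGG GCC CCA TGA TAA ACT TCC GTA GGG GCC TAA CAC ATG — no ATG→stop ORF.
Frame -2: GTA CCC TTA AAG TGG ACT ACA TTG TTT CTA TAC GTC AGG CTC GGG CCC CAT GAT AAA CTT CCG TAG GGG CCT AAC ACA — no ATG→stop ORF.
Frame -3: TAC CCT TAA AGT GGA CTA CAT TGT TTC TAT ACG TCA GGC TCG GGC CCC ATG ATA AAC TTC CGT AGG GGC CTA ACA CAT — no ATG→stop ORF.
Longest: frame +3, positions 30–53, 24 nt = 8 codons = 7 aa. → 24 nucleotides.

24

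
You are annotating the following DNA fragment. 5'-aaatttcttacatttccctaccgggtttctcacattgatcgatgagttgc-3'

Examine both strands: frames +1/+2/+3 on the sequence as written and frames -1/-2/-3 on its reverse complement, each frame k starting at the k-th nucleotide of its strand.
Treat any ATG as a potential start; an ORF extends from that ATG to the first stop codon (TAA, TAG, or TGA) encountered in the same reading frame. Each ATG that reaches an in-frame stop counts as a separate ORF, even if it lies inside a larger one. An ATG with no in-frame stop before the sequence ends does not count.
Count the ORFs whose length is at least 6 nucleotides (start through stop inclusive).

2

Reverse complement (5'→3'): GCAACTCATCGATCAATGTGAGAAACCCGGTAGGGAAATGTAAGAAATTT
Frame +1: AAA TTT CTT ACA TTT CCC TAC CGG GTT TCT CAC ATT GAT CGA TGA GTT — no ATG→stop ORF.
Frame +2: AAT TTC TTA CAT TTC CCT ACC GGG TTT CTC ACA TTG ATC GAT GAG TTG — no ATG→stop ORF.
Frame +3: ATT TCT TAC ATT TCC CTA CCG GGT TTC TCA CAT TGA TCG ATG AGT TGC — no ATG→stop ORF.
Frame -1: GCA ACT CAT CGA TCA ATG TGA GAA ACC CGG TAG GGA AAT GTA AGA AAT — ATG at 16, stop TGA at 19 → 6 nt.
Frame -2: CAA CTC ATC GAT CAA TGT GAG AAA CCC GGT AGG GAA ATG TAA GAA ATT — ATG at 38, stop TAA at 41 → 6 nt.
Frame -3: AAC TCA TCG ATC AAT GTG AGA AAC CCG GTA GGG AAA TGT AAG AAA TTT — no ATG→stop ORF.
ORFs ≥ 6 nucleotides: frame -1 16–21 (6 nucleotides), frame -2 38–43 (6 nucleotides). Count = 2.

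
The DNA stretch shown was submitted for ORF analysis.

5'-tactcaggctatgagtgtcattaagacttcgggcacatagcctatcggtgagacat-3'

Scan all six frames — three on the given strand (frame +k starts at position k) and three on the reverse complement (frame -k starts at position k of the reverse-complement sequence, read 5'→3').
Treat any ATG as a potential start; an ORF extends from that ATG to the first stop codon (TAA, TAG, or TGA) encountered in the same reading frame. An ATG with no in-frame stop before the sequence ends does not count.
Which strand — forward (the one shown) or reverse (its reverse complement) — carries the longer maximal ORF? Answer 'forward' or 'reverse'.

forward

Reverse complement (5'→3'): ATGTCTCACCGATAGGCTATGTGCCCGAAGTCTTAATGACACTCATAGCCTGAGTA
Frame +1: TAC TCA GGC TAT GAG TGT CAT TAA GAC TTC GGG CAC ATA GCC TAT CGG TGA GAC — no ATG→stop ORF.
Frame +2: ACT CAG GCT ATG AGT GTC ATT AAG ACT TCG GGC ACA TAG CCT ATC GGT GAG ACA — ATG at 11, stop TAG at 38 → 30 nt.
Frame +3: CTC AGG CTA TGA GTG TCA TTA AGA CTT CGG GCA CAT AGC CTA TCG GTG AGA CAT — no ATG→stop ORF.
Frame -1: ATG TCT CAC CGA TAG GCT ATG TGC CCG AAG TCT TAA TGA CAC TCA TAG CCT GAG — ATG at 1, stop TAG at 13 → 15 nt; ATG at 19, stop TAA at 34 → 18 nt.
Frame -2: TGT CTC ACC GAT AGG CTA TGT GCC CGA AGT CTT AAT GAC ACT CAT AGC CTG AGT — no ATG→stop ORF.
Frame -3: GTC TCA CCG ATA GGC TAT GTG CCC GAA GTC TTA ATG ACA CTC ATA GCC TGA GTA — ATG at 36, stop TGA at 51 → 18 nt.
Forward-strand max 30 nt; reverse-strand max 18 nt. The forward strand has the longer ORF.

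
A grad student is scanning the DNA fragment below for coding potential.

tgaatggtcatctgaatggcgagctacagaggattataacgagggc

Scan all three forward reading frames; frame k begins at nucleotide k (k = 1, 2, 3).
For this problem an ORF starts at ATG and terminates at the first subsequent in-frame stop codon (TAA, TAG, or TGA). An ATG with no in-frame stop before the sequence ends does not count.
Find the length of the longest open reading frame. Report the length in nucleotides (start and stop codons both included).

Frame 1: TGA ATG GTC ATC TGA ATG GCG AGC TAC AGA GGA TTA TAA CGA GGG — ATG at 4, stop TGA at 13 → 12 nt; ATG at 16, stop TAA at 37 → 24 nt.
Frame 2: GAA TGG TCA TCT GAA TGG CGA GCT ACA GAG GAT TAT AAC GAG GGC — no ATG→stop ORF.
Frame 3: AAT GGT CAT CTG AAT GGC GAG CTA CAG AGG ATT ATA ACG AGG — no ATG→stop ORF.
Longest: frame 1, positions 16–39, 24 nt = 8 codons = 7 aa. → 24 nucleotides.

24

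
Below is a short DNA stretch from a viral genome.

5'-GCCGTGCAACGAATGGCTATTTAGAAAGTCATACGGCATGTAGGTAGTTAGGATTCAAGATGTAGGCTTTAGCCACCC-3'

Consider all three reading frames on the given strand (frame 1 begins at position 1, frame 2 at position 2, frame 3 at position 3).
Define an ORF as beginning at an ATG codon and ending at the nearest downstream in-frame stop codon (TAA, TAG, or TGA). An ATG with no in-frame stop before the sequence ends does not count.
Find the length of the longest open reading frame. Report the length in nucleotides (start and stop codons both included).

Frame 1: GCC GTG CAA CGA ATG GCT ATT TAG AAA GTC ATA CGG CAT GTA GGT AGT TAG GAT TCA AGA TGT AGG CTT TAG CCA CCC — ATG at 13, stop TAG at 22 → 12 nt.
Frame 2: CCG TGC AAC GAA TGG CTA TTT AGA AAG TCA TAC GGC ATG TAG GTA GTT AGG ATT CAA GAT GTA GGC TTT AGC CAC — ATG at 38, stop TAG at 41 → 6 nt.
Frame 3: CGT GCA ACG AAT GGC TAT TTA GAA AGT CAT ACG GCA TGT AGG TAG TTA GGA TTC AAG ATG TAG GCT TTA GCC ACC — ATG at 60, stop TAG at 63 → 6 nt.
Longest: frame 1, positions 13–24, 12 nt = 4 codons = 3 aa. → 12 nucleotides.

12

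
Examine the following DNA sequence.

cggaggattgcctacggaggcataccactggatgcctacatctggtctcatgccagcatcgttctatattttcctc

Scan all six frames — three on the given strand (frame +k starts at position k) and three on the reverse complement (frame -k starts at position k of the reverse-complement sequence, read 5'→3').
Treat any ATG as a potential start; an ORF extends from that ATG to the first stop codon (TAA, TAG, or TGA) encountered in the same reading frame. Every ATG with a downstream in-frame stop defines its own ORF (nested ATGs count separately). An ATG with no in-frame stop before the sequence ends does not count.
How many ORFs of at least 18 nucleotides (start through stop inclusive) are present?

Reverse complement (5'→3'): GAGGAAAATATAGAACGATGCTGGCATGAGACCAGATGTAGGCATCCAGTGGTATGCCTCCGTAGGCAATCCTCCG
Frame +1: CGG AGG ATT GCC TAC GGA GGC ATA CCA CTG GAT GCC TAC ATC TGG TCT CAT GCC AGC ATC GTT CTA TAT TTT CCT — no ATG→stop ORF.
Frame +2: GGA GGA TTG CCT ACG GAG GCA TAC CAC TGG ATG CCT ACA TCT GGT CTC ATG CCA GCA TCG TTC TAT ATT TTC CTC — no ATG→stop ORF.
Frame +3: GAG GAT TGC CTA CGG AGG CAT ACC ACT GGA TGC CTA CAT CTG GTC TCA TGC CAG CAT CGT TCT ATA TTT TCC — no ATG→stop ORF.
Frame -1: GAG GAA AAT ATA GAA CGA TGC TGG CAT GAG ACC AGA TGT AGG CAT CCA GTG GTA TGC CTC CGT AGG CAA TCC TCC — no ATG→stop ORF.
Frame -2: AGG AAA ATA TAG AAC GAT GCT GGC ATG AGA CCA GAT GTA GGC ATC CAG TGG TAT GCC TCC GTA GGC AAT CCT CCG — no ATG→stop ORF.
Frame -3: GGA AAA TAT AGA ACG ATG CTG GCA TGA GAC CAG ATG TAG GCA TCC AGT GGT ATG CCT CCG TAG GCA ATC CTC — ATG at 18, stop TGA at 27 → 12 nt; ATG at 36, stop TAG at 39 → 6 nt; ATG at 54, stop TAG at 63 → 12 nt.
No ORF reaches 18 nucleotides. Count = 0.

0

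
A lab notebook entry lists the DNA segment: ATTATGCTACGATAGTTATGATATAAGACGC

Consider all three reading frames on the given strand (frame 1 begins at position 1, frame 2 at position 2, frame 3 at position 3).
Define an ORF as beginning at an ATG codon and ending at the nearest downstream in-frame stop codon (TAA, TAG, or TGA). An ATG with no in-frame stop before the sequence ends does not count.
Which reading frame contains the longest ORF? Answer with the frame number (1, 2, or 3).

1

Frame 1: ATT ATG CTA CGA TAG TTA TGA TAT AAG ACG — ATG at 4, stop TAG at 13 → 12 nt.
Frame 2: TTA TGC TAC GAT AGT TAT GAT ATA AGA CGC — no ATG→stop ORF.
Frame 3: TAT GCT ACG ATA GTT ATG ATA TAA GAC — ATG at 18, stop TAA at 24 → 9 nt.
Longest ORF is 12 nt in frame 1 (positions 4–15).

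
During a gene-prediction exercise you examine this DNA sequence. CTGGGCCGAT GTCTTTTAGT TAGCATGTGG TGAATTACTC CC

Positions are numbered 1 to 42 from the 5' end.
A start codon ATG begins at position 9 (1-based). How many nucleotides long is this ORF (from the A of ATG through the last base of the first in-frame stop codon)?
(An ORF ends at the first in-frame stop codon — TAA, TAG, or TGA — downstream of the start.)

Codons from position 9: ATG (9–11), TCT (12–14), TTT (15–17), AGT (18–20), TAG (21–23).
TAG is the first in-frame stop; ORF spans 9–23, 15 nucleotides.

15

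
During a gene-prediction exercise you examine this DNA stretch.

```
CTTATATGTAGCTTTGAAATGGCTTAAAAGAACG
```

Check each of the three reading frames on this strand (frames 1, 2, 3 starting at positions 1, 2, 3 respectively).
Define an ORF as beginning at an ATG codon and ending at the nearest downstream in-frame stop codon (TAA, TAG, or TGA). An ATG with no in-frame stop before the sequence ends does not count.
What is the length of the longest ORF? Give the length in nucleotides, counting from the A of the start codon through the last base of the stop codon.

Frame 1: CTT ATA TGT AGC TTT GAA ATG GCT TAA AAG AAC — ATG at 19, stop TAA at 25 → 9 nt.
Frame 2: TTA TAT GTA GCT TTG AAA TGG CTT AAA AGA ACG — no ATG→stop ORF.
Frame 3: TAT ATG TAG CTT TGA AAT GGC TTA AAA GAA — ATG at 6, stop TAG at 9 → 6 nt.
Longest: frame 1, positions 19–27, 9 nt = 3 codons = 2 aa. → 9 nucleotides.

9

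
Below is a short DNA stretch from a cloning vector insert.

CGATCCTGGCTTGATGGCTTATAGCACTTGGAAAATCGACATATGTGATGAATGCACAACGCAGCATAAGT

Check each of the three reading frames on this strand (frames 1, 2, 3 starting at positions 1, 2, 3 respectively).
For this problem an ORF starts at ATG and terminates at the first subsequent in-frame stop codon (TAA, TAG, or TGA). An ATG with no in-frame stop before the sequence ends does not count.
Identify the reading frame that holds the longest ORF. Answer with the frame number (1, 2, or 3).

1

Frame 1: CGA TCC TGG CTT GAT GGC TTA TAG CAC TTG GAA AAT CGA CAT ATG TGA TGA ATG CAC AAC GCA GCA TAA — ATG at 43, stop TGA at 46 → 6 nt; ATG at 52, stop TAA at 67 → 18 nt.
Frame 2: GAT CCT GGC TTG ATG GCT TAT AGC ACT TGG AAA ATC GAC ATA TGT GAT GAA TGC ACA ACG CAG CAT AAG — no ATG→stop ORF.
Frame 3: ATC CTG GCT TGA TGG CTT ATA GCA CTT GGA AAA TCG ACA TAT GTG ATG AAT GCA CAA CGC AGC ATA AGT — no ATG→stop ORF.
Longest ORF is 18 nt in frame 1 (positions 52–69).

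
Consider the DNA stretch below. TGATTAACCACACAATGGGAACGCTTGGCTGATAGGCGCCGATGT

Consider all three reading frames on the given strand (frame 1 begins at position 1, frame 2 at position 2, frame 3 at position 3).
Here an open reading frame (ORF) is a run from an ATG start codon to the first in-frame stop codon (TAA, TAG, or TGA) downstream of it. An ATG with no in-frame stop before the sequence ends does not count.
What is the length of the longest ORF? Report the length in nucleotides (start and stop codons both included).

18

Frame 1: TGA TTA ACC ACA CAA TGG GAA CGC TTG GCT GAT AGG CGC CGA TGT — no ATG→stop ORF.
Frame 2: GAT TAA CCA CAC AAT GGG AAC GCT TGG CTG ATA GGC GCC GAT — no ATG→stop ORF.
Frame 3: ATT AAC CAC ACA ATG GGA ACG CTT GGC TGA TAG GCG CCG ATG — ATG at 15, stop TGA at 30 → 18 nt.
Longest: frame 3, positions 15–32, 18 nt = 6 codons = 5 aa. → 18 nucleotides.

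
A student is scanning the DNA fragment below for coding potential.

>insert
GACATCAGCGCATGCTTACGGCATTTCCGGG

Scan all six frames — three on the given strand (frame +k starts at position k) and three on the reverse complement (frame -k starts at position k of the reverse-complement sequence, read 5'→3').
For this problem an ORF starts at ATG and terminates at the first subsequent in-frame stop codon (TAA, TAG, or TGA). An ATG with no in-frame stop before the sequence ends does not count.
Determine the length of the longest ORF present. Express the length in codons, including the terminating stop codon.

Reverse complement (5'→3'): CCCGGAAATGCCGTAAGCATGCGCTGATGTC
Frame +1: GAC ATC AGC GCA TGC TTA CGG CAT TTC CGG — no ATG→stop ORF.
Frame +2: ACA TCA GCG CAT GCT TAC GGC ATT TCC GGG — no ATG→stop ORF.
Frame +3: CAT CAG CGC ATG CTT ACG GCA TTT CCG — no ATG→stop ORF.
Frame -1: CCC GGA AAT GCC GTA AGC ATG CGC TGA TGT — ATG at 19, stop TGA at 25 → 9 nt.
Frame -2: CCG GAA ATG CCG TAA GCA TGC GCT GAT GTC — ATG at 8, stop TAA at 14 → 9 nt.
Frame -3: CGG AAA TGC CGT AAG CAT GCG CTG ATG — no ATG→stop ORF.
Longest: frame -1, positions 19–27, 9 nt = 3 codons = 2 aa. → 3 codons.

3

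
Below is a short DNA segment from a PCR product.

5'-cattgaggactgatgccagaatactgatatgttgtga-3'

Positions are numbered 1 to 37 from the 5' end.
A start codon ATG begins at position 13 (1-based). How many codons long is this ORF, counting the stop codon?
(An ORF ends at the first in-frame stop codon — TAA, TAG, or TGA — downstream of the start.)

5

Codons from position 13: ATG (13–15), CCA (16–18), GAA (19–21), TAC (22–24), TGA (25–27).
TGA is the first in-frame stop; that's 5 codons including the stop.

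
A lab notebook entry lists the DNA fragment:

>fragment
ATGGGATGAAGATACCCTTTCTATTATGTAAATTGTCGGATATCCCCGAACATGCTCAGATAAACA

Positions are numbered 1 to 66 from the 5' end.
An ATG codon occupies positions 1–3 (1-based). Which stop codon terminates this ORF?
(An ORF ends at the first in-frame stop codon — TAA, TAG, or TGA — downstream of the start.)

TGA

Codons from position 1: ATG (1–3), GGA (4–6), TGA (7–9).
The first in-frame stop codon is TGA.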